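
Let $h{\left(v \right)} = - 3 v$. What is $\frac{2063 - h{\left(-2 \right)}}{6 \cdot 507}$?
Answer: $\frac{2057}{3042} \approx 0.6762$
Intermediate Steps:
$\frac{2063 - h{\left(-2 \right)}}{6 \cdot 507} = \frac{2063 - \left(-3\right) \left(-2\right)}{6 \cdot 507} = \frac{2063 - 6}{3042} = \left(2063 - 6\right) \frac{1}{3042} = 2057 \cdot \frac{1}{3042} = \frac{2057}{3042}$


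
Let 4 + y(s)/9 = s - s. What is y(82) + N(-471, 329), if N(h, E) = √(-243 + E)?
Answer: -36 + √86 ≈ -26.726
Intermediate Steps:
y(s) = -36 (y(s) = -36 + 9*(s - s) = -36 + 9*0 = -36 + 0 = -36)
y(82) + N(-471, 329) = -36 + √(-243 + 329) = -36 + √86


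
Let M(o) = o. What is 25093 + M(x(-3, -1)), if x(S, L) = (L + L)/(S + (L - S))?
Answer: 25095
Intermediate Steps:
x(S, L) = 2 (x(S, L) = (2*L)/L = 2)
25093 + M(x(-3, -1)) = 25093 + 2 = 25095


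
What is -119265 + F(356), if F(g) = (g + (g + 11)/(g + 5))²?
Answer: 1068093624/130321 ≈ 8195.9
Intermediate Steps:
F(g) = (g + (11 + g)/(5 + g))²
-119265 + F(356) = -119265 + (11 + 356² + 6*356)²/(5 + 356)² = -119265 + (11 + 126736 + 2136)²/361² = -119265 + (1/130321)*128883² = -119265 + (1/130321)*16610827689 = -119265 + 16610827689/130321 = 1068093624/130321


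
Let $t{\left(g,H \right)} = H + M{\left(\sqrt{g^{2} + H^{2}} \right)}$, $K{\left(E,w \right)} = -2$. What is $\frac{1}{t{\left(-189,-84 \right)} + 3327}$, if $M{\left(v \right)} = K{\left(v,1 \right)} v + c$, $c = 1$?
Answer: $\frac{811}{2588107} + \frac{21 \sqrt{97}}{5176214} \approx 0.00035331$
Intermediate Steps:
$M{\left(v \right)} = 1 - 2 v$ ($M{\left(v \right)} = - 2 v + 1 = 1 - 2 v$)
$t{\left(g,H \right)} = 1 + H - 2 \sqrt{H^{2} + g^{2}}$ ($t{\left(g,H \right)} = H - \left(-1 + 2 \sqrt{g^{2} + H^{2}}\right) = H - \left(-1 + 2 \sqrt{H^{2} + g^{2}}\right) = 1 + H - 2 \sqrt{H^{2} + g^{2}}$)
$\frac{1}{t{\left(-189,-84 \right)} + 3327} = \frac{1}{\left(1 - 84 - 2 \sqrt{\left(-84\right)^{2} + \left(-189\right)^{2}}\right) + 3327} = \frac{1}{\left(1 - 84 - 2 \sqrt{7056 + 35721}\right) + 3327} = \frac{1}{\left(1 - 84 - 2 \sqrt{42777}\right) + 3327} = \frac{1}{\left(1 - 84 - 2 \cdot 21 \sqrt{97}\right) + 3327} = \frac{1}{\left(1 - 84 - 42 \sqrt{97}\right) + 3327} = \frac{1}{\left(-83 - 42 \sqrt{97}\right) + 3327} = \frac{1}{3244 - 42 \sqrt{97}}$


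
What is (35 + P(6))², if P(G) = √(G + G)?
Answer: 1237 + 140*√3 ≈ 1479.5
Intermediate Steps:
P(G) = √2*√G (P(G) = √(2*G) = √2*√G)
(35 + P(6))² = (35 + √2*√6)² = (35 + 2*√3)²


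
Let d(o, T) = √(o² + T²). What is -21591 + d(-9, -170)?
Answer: -21591 + √28981 ≈ -21421.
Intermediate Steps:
d(o, T) = √(T² + o²)
-21591 + d(-9, -170) = -21591 + √((-170)² + (-9)²) = -21591 + √(28900 + 81) = -21591 + √28981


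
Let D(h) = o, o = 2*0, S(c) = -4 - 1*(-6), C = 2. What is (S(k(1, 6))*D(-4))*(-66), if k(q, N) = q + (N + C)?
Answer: 0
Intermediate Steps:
k(q, N) = 2 + N + q (k(q, N) = q + (N + 2) = q + (2 + N) = 2 + N + q)
S(c) = 2 (S(c) = -4 + 6 = 2)
o = 0
D(h) = 0
(S(k(1, 6))*D(-4))*(-66) = (2*0)*(-66) = 0*(-66) = 0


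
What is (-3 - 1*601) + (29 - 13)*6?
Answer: -508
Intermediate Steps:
(-3 - 1*601) + (29 - 13)*6 = (-3 - 601) + 16*6 = -604 + 96 = -508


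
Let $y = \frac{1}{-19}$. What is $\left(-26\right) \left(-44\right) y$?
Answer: $- \frac{1144}{19} \approx -60.211$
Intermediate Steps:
$y = - \frac{1}{19} \approx -0.052632$
$\left(-26\right) \left(-44\right) y = \left(-26\right) \left(-44\right) \left(- \frac{1}{19}\right) = 1144 \left(- \frac{1}{19}\right) = - \frac{1144}{19}$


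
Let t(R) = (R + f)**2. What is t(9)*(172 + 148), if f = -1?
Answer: 20480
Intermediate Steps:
t(R) = (-1 + R)**2 (t(R) = (R - 1)**2 = (-1 + R)**2)
t(9)*(172 + 148) = (-1 + 9)**2*(172 + 148) = 8**2*320 = 64*320 = 20480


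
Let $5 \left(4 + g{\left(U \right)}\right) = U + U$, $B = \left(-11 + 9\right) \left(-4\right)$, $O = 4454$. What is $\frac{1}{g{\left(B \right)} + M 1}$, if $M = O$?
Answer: $\frac{5}{22266} \approx 0.00022456$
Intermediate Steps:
$M = 4454$
$B = 8$ ($B = \left(-2\right) \left(-4\right) = 8$)
$g{\left(U \right)} = -4 + \frac{2 U}{5}$ ($g{\left(U \right)} = -4 + \frac{U + U}{5} = -4 + \frac{2 U}{5}$)
$\frac{1}{g{\left(B \right)} + M 1} = \frac{1}{\left(-4 + \frac{2}{5} \cdot 8\right) + 4454 \cdot 1} = \frac{1}{\left(-4 + \frac{16}{5}\right) + 4454} = \frac{1}{- \frac{4}{5} + 4454} = \frac{1}{\frac{22266}{5}} = \frac{5}{22266}$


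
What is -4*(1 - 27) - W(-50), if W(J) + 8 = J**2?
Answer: -2388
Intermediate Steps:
W(J) = -8 + J**2
-4*(1 - 27) - W(-50) = -4*(1 - 27) - (-8 + (-50)**2) = -4*(-26) - (-8 + 2500) = 104 - 1*2492 = 104 - 2492 = -2388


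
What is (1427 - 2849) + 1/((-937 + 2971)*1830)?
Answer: -5292996839/3722220 ≈ -1422.0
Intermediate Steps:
(1427 - 2849) + 1/((-937 + 2971)*1830) = -1422 + (1/1830)/2034 = -1422 + (1/2034)*(1/1830) = -1422 + 1/3722220 = -5292996839/3722220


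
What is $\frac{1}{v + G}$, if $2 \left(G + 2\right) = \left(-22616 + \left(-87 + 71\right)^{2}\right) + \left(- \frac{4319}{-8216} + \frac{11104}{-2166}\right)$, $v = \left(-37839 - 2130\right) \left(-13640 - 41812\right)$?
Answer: $\frac{17795856}{39441841952266181} \approx 4.5119 \cdot 10^{-10}$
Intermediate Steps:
$v = 2216360988$ ($v = \left(-39969\right) \left(-55452\right) = 2216360988$)
$G = - \frac{199034199547}{17795856}$ ($G = -2 + \frac{\left(-22616 + \left(-87 + 71\right)^{2}\right) + \left(- \frac{4319}{-8216} + \frac{11104}{-2166}\right)}{2} = -2 + \frac{\left(-22616 + \left(-16\right)^{2}\right) + \left(\left(-4319\right) \left(- \frac{1}{8216}\right) + 11104 \left(- \frac{1}{2166}\right)\right)}{2} = -2 + \frac{\left(-22616 + 256\right) + \left(\frac{4319}{8216} - \frac{5552}{1083}\right)}{2} = -2 + \frac{-22360 - \frac{40937755}{8897928}}{2} = -2 + \frac{1}{2} \left(- \frac{198998607835}{8897928}\right) = -2 - \frac{198998607835}{17795856} = - \frac{199034199547}{17795856} \approx -11184.0$)
$\frac{1}{v + G} = \frac{1}{2216360988 - \frac{199034199547}{17795856}} = \frac{1}{\frac{39441841952266181}{17795856}} = \frac{17795856}{39441841952266181}$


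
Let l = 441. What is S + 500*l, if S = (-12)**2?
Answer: 220644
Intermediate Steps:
S = 144
S + 500*l = 144 + 500*441 = 144 + 220500 = 220644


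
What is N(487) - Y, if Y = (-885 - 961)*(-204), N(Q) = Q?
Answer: -376097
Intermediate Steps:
Y = 376584 (Y = -1846*(-204) = 376584)
N(487) - Y = 487 - 1*376584 = 487 - 376584 = -376097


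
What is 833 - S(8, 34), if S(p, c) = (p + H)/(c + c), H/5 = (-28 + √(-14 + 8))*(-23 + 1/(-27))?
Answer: 360523/459 + 1555*I*√6/918 ≈ 785.45 + 4.1492*I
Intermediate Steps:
H = 87080/27 - 3110*I*√6/27 (H = 5*((-28 + √(-14 + 8))*(-23 + 1/(-27))) = 5*((-28 + √(-6))*(-23 - 1/27)) = 5*((-28 + I*√6)*(-622/27)) = 5*(17416/27 - 622*I*√6/27) = 87080/27 - 3110*I*√6/27 ≈ 3225.2 - 282.15*I)
S(p, c) = (87080/27 + p - 3110*I*√6/27)/(2*c) (S(p, c) = (p + (87080/27 - 3110*I*√6/27))/(c + c) = (87080/27 + p - 3110*I*√6/27)/((2*c)) = (87080/27 + p - 3110*I*√6/27)*(1/(2*c)) = (87080/27 + p - 3110*I*√6/27)/(2*c))
833 - S(8, 34) = 833 - (87080 + 27*8 - 3110*I*√6)/(54*34) = 833 - (87080 + 216 - 3110*I*√6)/(54*34) = 833 - (87296 - 3110*I*√6)/(54*34) = 833 - (21824/459 - 1555*I*√6/918) = 833 + (-21824/459 + 1555*I*√6/918) = 360523/459 + 1555*I*√6/918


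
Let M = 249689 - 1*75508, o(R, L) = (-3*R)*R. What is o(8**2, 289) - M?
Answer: -186469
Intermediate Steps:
o(R, L) = -3*R**2
M = 174181 (M = 249689 - 75508 = 174181)
o(8**2, 289) - M = -3*(8**2)**2 - 1*174181 = -3*64**2 - 174181 = -3*4096 - 174181 = -12288 - 174181 = -186469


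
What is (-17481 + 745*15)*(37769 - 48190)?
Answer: 65714826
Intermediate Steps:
(-17481 + 745*15)*(37769 - 48190) = (-17481 + 11175)*(-10421) = -6306*(-10421) = 65714826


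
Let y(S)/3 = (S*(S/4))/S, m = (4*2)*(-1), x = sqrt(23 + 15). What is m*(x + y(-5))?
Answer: 30 - 8*sqrt(38) ≈ -19.315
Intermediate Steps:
x = sqrt(38) ≈ 6.1644
m = -8 (m = 8*(-1) = -8)
y(S) = 3*S/4 (y(S) = 3*((S*(S/4))/S) = 3*((S**2/4)/S) = 3*(S/4) = 3*S/4)
m*(x + y(-5)) = -8*(sqrt(38) + (3/4)*(-5)) = -8*(sqrt(38) - 15/4) = -8*(-15/4 + sqrt(38)) = 30 - 8*sqrt(38)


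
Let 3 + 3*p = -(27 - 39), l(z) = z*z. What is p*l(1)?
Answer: 3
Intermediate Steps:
l(z) = z²
p = 3 (p = -1 + (-(27 - 39))/3 = -1 + (-(-12))/3 = -1 + (-1*(-12))/3 = -1 + (⅓)*12 = -1 + 4 = 3)
p*l(1) = 3*1² = 3*1 = 3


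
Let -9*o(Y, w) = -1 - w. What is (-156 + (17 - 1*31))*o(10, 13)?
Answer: -2380/9 ≈ -264.44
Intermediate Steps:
o(Y, w) = ⅑ + w/9 (o(Y, w) = -(-1 - w)/9 = ⅑ + w/9)
(-156 + (17 - 1*31))*o(10, 13) = (-156 + (17 - 1*31))*(⅑ + (⅑)*13) = (-156 + (17 - 31))*(⅑ + 13/9) = (-156 - 14)*(14/9) = -170*14/9 = -2380/9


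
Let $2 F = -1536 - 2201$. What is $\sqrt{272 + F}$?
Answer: $\frac{i \sqrt{6386}}{2} \approx 39.956 i$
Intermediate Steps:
$F = - \frac{3737}{2}$ ($F = \frac{-1536 - 2201}{2} = \frac{1}{2} \left(-3737\right) = - \frac{3737}{2} \approx -1868.5$)
$\sqrt{272 + F} = \sqrt{272 - \frac{3737}{2}} = \sqrt{- \frac{3193}{2}} = \frac{i \sqrt{6386}}{2}$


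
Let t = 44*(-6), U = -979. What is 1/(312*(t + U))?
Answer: -1/387816 ≈ -2.5785e-6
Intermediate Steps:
t = -264
1/(312*(t + U)) = 1/(312*(-264 - 979)) = 1/(312*(-1243)) = 1/(-387816) = -1/387816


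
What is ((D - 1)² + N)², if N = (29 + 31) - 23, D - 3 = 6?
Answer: 10201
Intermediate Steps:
D = 9 (D = 3 + 6 = 9)
N = 37 (N = 60 - 23 = 37)
((D - 1)² + N)² = ((9 - 1)² + 37)² = (8² + 37)² = (64 + 37)² = 101² = 10201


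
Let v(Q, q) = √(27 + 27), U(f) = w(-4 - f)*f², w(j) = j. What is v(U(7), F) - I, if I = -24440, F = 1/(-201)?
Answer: 24440 + 3*√6 ≈ 24447.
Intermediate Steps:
U(f) = f²*(-4 - f) (U(f) = (-4 - f)*f² = f²*(-4 - f))
F = -1/201 ≈ -0.0049751
v(Q, q) = 3*√6 (v(Q, q) = √54 = 3*√6)
v(U(7), F) - I = 3*√6 - 1*(-24440) = 3*√6 + 24440 = 24440 + 3*√6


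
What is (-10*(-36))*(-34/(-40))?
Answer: 306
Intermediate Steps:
(-10*(-36))*(-34/(-40)) = 360*(-34*(-1/40)) = 360*(17/20) = 306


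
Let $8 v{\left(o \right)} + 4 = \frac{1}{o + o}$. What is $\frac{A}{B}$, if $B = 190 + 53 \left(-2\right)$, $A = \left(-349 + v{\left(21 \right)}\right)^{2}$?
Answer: $\frac{13790039761}{9483264} \approx 1454.1$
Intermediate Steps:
$v{\left(o \right)} = - \frac{1}{2} + \frac{1}{16 o}$ ($v{\left(o \right)} = - \frac{1}{2} + \frac{1}{8 \left(o + o\right)} = - \frac{1}{2} + \frac{1}{8 \cdot 2 o} = - \frac{1}{2} + \frac{\frac{1}{2} \frac{1}{o}}{8} = - \frac{1}{2} + \frac{1}{16 o}$)
$A = \frac{13790039761}{112896}$ ($A = \left(-349 + \frac{1 - 168}{16 \cdot 21}\right)^{2} = \left(-349 + \frac{1}{16} \cdot \frac{1}{21} \left(1 - 168\right)\right)^{2} = \left(-349 + \frac{1}{16} \cdot \frac{1}{21} \left(-167\right)\right)^{2} = \left(-349 - \frac{167}{336}\right)^{2} = \left(- \frac{117431}{336}\right)^{2} = \frac{13790039761}{112896} \approx 1.2215 \cdot 10^{5}$)
$B = 84$ ($B = 190 - 106 = 84$)
$\frac{A}{B} = \frac{13790039761}{112896 \cdot 84} = \frac{13790039761}{112896} \cdot \frac{1}{84} = \frac{13790039761}{9483264}$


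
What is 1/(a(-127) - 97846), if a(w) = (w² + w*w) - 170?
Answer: -1/65758 ≈ -1.5207e-5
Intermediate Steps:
a(w) = -170 + 2*w² (a(w) = (w² + w²) - 170 = 2*w² - 170 = -170 + 2*w²)
1/(a(-127) - 97846) = 1/((-170 + 2*(-127)²) - 97846) = 1/((-170 + 2*16129) - 97846) = 1/((-170 + 32258) - 97846) = 1/(32088 - 97846) = 1/(-65758) = -1/65758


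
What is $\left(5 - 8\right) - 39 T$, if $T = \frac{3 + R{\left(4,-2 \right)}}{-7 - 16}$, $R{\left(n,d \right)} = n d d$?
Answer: $\frac{672}{23} \approx 29.217$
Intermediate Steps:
$R{\left(n,d \right)} = n d^{2}$ ($R{\left(n,d \right)} = d n d = n d^{2}$)
$T = - \frac{19}{23}$ ($T = \frac{3 + 4 \left(-2\right)^{2}}{-7 - 16} = \frac{3 + 4 \cdot 4}{-23} = \left(3 + 16\right) \left(- \frac{1}{23}\right) = 19 \left(- \frac{1}{23}\right) = - \frac{19}{23} \approx -0.82609$)
$\left(5 - 8\right) - 39 T = \left(5 - 8\right) - - \frac{741}{23} = \left(5 - 8\right) + \frac{741}{23} = -3 + \frac{741}{23} = \frac{672}{23}$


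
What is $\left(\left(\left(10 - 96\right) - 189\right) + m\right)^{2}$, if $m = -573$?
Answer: $719104$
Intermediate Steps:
$\left(\left(\left(10 - 96\right) - 189\right) + m\right)^{2} = \left(\left(\left(10 - 96\right) - 189\right) - 573\right)^{2} = \left(\left(-86 - 189\right) - 573\right)^{2} = \left(-275 - 573\right)^{2} = \left(-848\right)^{2} = 719104$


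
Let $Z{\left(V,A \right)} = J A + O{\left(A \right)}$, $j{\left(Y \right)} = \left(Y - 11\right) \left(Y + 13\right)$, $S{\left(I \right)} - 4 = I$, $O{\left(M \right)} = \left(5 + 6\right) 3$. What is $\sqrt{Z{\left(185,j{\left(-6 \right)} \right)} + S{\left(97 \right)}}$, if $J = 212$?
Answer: $i \sqrt{25094} \approx 158.41 i$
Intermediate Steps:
$O{\left(M \right)} = 33$ ($O{\left(M \right)} = 11 \cdot 3 = 33$)
$S{\left(I \right)} = 4 + I$
$j{\left(Y \right)} = \left(-11 + Y\right) \left(13 + Y\right)$
$Z{\left(V,A \right)} = 33 + 212 A$ ($Z{\left(V,A \right)} = 212 A + 33 = 33 + 212 A$)
$\sqrt{Z{\left(185,j{\left(-6 \right)} \right)} + S{\left(97 \right)}} = \sqrt{\left(33 + 212 \left(-143 + \left(-6\right)^{2} + 2 \left(-6\right)\right)\right) + \left(4 + 97\right)} = \sqrt{\left(33 + 212 \left(-143 + 36 - 12\right)\right) + 101} = \sqrt{\left(33 + 212 \left(-119\right)\right) + 101} = \sqrt{\left(33 - 25228\right) + 101} = \sqrt{-25195 + 101} = \sqrt{-25094} = i \sqrt{25094}$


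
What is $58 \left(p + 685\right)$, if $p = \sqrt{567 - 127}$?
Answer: $39730 + 116 \sqrt{110} \approx 40947.0$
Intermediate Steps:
$p = 2 \sqrt{110}$ ($p = \sqrt{440} = 2 \sqrt{110} \approx 20.976$)
$58 \left(p + 685\right) = 58 \left(2 \sqrt{110} + 685\right) = 58 \left(685 + 2 \sqrt{110}\right) = 39730 + 116 \sqrt{110}$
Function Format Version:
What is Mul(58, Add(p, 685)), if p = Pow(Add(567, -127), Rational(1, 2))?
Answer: Add(39730, Mul(116, Pow(110, Rational(1, 2)))) ≈ 40947.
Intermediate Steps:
p = Mul(2, Pow(110, Rational(1, 2))) (p = Pow(440, Rational(1, 2)) = Mul(2, Pow(110, Rational(1, 2))) ≈ 20.976)
Mul(58, Add(p, 685)) = Mul(58, Add(Mul(2, Pow(110, Rational(1, 2))), 685)) = Mul(58, Add(685, Mul(2, Pow(110, Rational(1, 2))))) = Add(39730, Mul(116, Pow(110, Rational(1, 2))))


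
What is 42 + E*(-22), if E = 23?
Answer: -464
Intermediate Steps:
42 + E*(-22) = 42 + 23*(-22) = 42 - 506 = -464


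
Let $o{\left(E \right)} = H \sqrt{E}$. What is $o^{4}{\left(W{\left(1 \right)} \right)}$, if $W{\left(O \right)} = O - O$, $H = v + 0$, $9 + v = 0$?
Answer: $0$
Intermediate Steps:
$v = -9$ ($v = -9 + 0 = -9$)
$H = -9$ ($H = -9 + 0 = -9$)
$W{\left(O \right)} = 0$
$o{\left(E \right)} = - 9 \sqrt{E}$
$o^{4}{\left(W{\left(1 \right)} \right)} = \left(- 9 \sqrt{0}\right)^{4} = \left(\left(-9\right) 0\right)^{4} = 0^{4} = 0$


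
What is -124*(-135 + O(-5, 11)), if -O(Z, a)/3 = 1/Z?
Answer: 83328/5 ≈ 16666.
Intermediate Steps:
O(Z, a) = -3/Z
-124*(-135 + O(-5, 11)) = -124*(-135 - 3/(-5)) = -124*(-135 - 3*(-1/5)) = -124*(-135 + 3/5) = -124*(-672/5) = 83328/5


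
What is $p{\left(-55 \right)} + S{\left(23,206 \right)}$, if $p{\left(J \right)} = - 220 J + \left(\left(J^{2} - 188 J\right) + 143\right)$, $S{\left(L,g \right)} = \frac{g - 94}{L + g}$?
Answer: $\frac{5864344}{229} \approx 25609.0$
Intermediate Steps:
$S{\left(L,g \right)} = \frac{-94 + g}{L + g}$
$p{\left(J \right)} = 143 + J^{2} - 408 J$ ($p{\left(J \right)} = - 220 J + \left(143 + J^{2} - 188 J\right) = 143 + J^{2} - 408 J$)
$p{\left(-55 \right)} + S{\left(23,206 \right)} = \left(143 + \left(-55\right)^{2} - -22440\right) + \frac{-94 + 206}{23 + 206} = \left(143 + 3025 + 22440\right) + \frac{1}{229} \cdot 112 = 25608 + \frac{1}{229} \cdot 112 = 25608 + \frac{112}{229} = \frac{5864344}{229}$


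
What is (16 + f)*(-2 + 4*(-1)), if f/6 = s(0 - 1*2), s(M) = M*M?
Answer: -240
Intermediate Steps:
s(M) = M²
f = 24 (f = 6*(0 - 1*2)² = 6*(0 - 2)² = 6*(-2)² = 6*4 = 24)
(16 + f)*(-2 + 4*(-1)) = (16 + 24)*(-2 + 4*(-1)) = 40*(-2 - 4) = 40*(-6) = -240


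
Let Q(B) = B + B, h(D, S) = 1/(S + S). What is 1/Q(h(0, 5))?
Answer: 5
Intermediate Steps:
h(D, S) = 1/(2*S)
Q(B) = 2*B
1/Q(h(0, 5)) = 1/(2*((1/2)/5)) = 1/(2*((1/2)*(1/5))) = 1/(2*(1/10)) = 1/(1/5) = 5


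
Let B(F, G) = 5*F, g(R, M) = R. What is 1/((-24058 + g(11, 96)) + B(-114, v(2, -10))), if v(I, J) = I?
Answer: -1/24617 ≈ -4.0622e-5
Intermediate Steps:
1/((-24058 + g(11, 96)) + B(-114, v(2, -10))) = 1/((-24058 + 11) + 5*(-114)) = 1/(-24047 - 570) = 1/(-24617) = -1/24617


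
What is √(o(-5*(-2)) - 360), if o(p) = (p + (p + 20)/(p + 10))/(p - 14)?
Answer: I*√5806/4 ≈ 19.049*I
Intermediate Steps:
o(p) = (p + (20 + p)/(10 + p))/(-14 + p)
√(o(-5*(-2)) - 360) = √((20 + (-5*(-2))² + 11*(-5*(-2)))/(-140 + (-5*(-2))² - (-20)*(-2)) - 360) = √((20 + 10² + 11*10)/(-140 + 10² - 4*10) - 360) = √((20 + 100 + 110)/(-140 + 100 - 40) - 360) = √(230/(-80) - 360) = √(-1/80*230 - 360) = √(-23/8 - 360) = √(-2903/8) = I*√5806/4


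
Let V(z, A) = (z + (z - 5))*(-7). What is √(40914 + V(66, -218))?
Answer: 5*√1601 ≈ 200.06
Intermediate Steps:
V(z, A) = 35 - 14*z (V(z, A) = (z + (-5 + z))*(-7) = (-5 + 2*z)*(-7) = 35 - 14*z)
√(40914 + V(66, -218)) = √(40914 + (35 - 14*66)) = √(40914 + (35 - 924)) = √(40914 - 889) = √40025 = 5*√1601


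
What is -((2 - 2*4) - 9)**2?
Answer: -225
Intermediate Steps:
-((2 - 2*4) - 9)**2 = -((2 - 8) - 9)**2 = -(-6 - 9)**2 = -1*(-15)**2 = -1*225 = -225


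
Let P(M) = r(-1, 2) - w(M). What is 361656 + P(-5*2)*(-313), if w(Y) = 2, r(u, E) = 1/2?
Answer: 724251/2 ≈ 3.6213e+5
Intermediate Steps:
r(u, E) = 1/2
P(M) = -3/2 (P(M) = 1/2 - 1*2 = 1/2 - 2 = -3/2)
361656 + P(-5*2)*(-313) = 361656 - 3/2*(-313) = 361656 + 939/2 = 724251/2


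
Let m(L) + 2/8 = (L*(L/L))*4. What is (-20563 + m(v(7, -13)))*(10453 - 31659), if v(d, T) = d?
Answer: 870941023/2 ≈ 4.3547e+8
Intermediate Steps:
m(L) = -1/4 + 4*L (m(L) = -1/4 + (L*(L/L))*4 = -1/4 + (L*1)*4 = -1/4 + L*4 = -1/4 + 4*L)
(-20563 + m(v(7, -13)))*(10453 - 31659) = (-20563 + (-1/4 + 4*7))*(10453 - 31659) = (-20563 + (-1/4 + 28))*(-21206) = (-20563 + 111/4)*(-21206) = -82141/4*(-21206) = 870941023/2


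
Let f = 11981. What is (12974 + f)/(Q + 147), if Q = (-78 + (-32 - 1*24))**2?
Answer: 24955/18103 ≈ 1.3785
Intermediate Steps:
Q = 17956 (Q = (-78 + (-32 - 24))**2 = (-78 - 56)**2 = (-134)**2 = 17956)
(12974 + f)/(Q + 147) = (12974 + 11981)/(17956 + 147) = 24955/18103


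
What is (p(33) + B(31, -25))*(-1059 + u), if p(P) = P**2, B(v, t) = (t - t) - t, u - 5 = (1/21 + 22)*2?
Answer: -23625712/21 ≈ -1.1250e+6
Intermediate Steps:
u = 1031/21 (u = 5 + (1/21 + 22)*2 = 5 + (463/21)*2 = 5 + 926/21 = 1031/21 ≈ 49.095)
B(v, t) = -t (B(v, t) = 0 - t = -t)
(p(33) + B(31, -25))*(-1059 + u) = (33**2 - 1*(-25))*(-1059 + 1031/21) = (1089 + 25)*(-21208/21) = 1114*(-21208/21) = -23625712/21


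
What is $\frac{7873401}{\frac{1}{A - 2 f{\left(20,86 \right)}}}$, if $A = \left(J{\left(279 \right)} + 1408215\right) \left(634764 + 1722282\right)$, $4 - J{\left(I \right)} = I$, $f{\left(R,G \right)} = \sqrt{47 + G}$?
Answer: $26128505935391961240 - 15746802 \sqrt{133} \approx 2.6129 \cdot 10^{19}$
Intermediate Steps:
$J{\left(I \right)} = 4 - I$
$A = 3318579345240$ ($A = \left(\left(4 - 279\right) + 1408215\right) \left(634764 + 1722282\right) = \left(\left(4 - 279\right) + 1408215\right) 2357046 = \left(-275 + 1408215\right) 2357046 = 1407940 \cdot 2357046 = 3318579345240$)
$\frac{7873401}{\frac{1}{A - 2 f{\left(20,86 \right)}}} = \frac{7873401}{\frac{1}{3318579345240 - 2 \sqrt{47 + 86}}} = \frac{7873401}{\frac{1}{3318579345240 - 2 \sqrt{133}}} = 7873401 \left(3318579345240 - 2 \sqrt{133}\right) = 26128505935391961240 - 15746802 \sqrt{133}$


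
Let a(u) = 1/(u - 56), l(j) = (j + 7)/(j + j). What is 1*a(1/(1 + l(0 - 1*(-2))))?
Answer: -13/724 ≈ -0.017956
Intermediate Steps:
l(j) = (7 + j)/(2*j) (l(j) = (7 + j)/((2*j)) = (7 + j)*(1/(2*j)) = (7 + j)/(2*j))
a(u) = 1/(-56 + u)
1*a(1/(1 + l(0 - 1*(-2)))) = 1/(-56 + 1/(1 + (7 + (0 - 1*(-2)))/(2*(0 - 1*(-2))))) = 1/(-56 + 1/(1 + (7 + (0 + 2))/(2*(0 + 2)))) = 1/(-56 + 1/(1 + (½)*(7 + 2)/2)) = 1/(-56 + 1/(1 + (½)*(½)*9)) = 1/(-56 + 1/(1 + 9/4)) = 1/(-56 + 1/(13/4)) = 1/(-56 + 4/13) = 1/(-724/13) = 1*(-13/724) = -13/724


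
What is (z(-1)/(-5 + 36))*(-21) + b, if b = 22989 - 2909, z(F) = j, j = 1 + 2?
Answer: 622417/31 ≈ 20078.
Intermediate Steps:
j = 3
z(F) = 3
b = 20080
(z(-1)/(-5 + 36))*(-21) + b = (3/(-5 + 36))*(-21) + 20080 = (3/31)*(-21) + 20080 = -63/31 + 20080 = 622417/31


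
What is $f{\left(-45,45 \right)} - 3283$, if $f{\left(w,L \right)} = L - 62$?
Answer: $-3300$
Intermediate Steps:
$f{\left(w,L \right)} = -62 + L$
$f{\left(-45,45 \right)} - 3283 = \left(-62 + 45\right) - 3283 = -17 - 3283 = -3300$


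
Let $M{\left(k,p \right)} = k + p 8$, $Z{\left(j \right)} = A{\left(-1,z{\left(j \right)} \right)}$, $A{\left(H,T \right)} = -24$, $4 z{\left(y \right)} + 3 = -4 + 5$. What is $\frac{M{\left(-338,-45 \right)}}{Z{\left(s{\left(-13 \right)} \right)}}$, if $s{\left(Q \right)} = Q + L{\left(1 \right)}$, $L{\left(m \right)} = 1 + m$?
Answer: $\frac{349}{12} \approx 29.083$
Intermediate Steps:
$z{\left(y \right)} = - \frac{1}{2}$ ($z{\left(y \right)} = - \frac{3}{4} + \frac{-4 + 5}{4} = - \frac{3}{4} + \frac{1}{4} \cdot 1 = - \frac{3}{4} + \frac{1}{4} = - \frac{1}{2}$)
$s{\left(Q \right)} = 2 + Q$ ($s{\left(Q \right)} = Q + \left(1 + 1\right) = Q + 2 = 2 + Q$)
$Z{\left(j \right)} = -24$
$M{\left(k,p \right)} = k + 8 p$
$\frac{M{\left(-338,-45 \right)}}{Z{\left(s{\left(-13 \right)} \right)}} = \frac{-338 + 8 \left(-45\right)}{-24} = \left(-338 - 360\right) \left(- \frac{1}{24}\right) = \left(-698\right) \left(- \frac{1}{24}\right) = \frac{349}{12}$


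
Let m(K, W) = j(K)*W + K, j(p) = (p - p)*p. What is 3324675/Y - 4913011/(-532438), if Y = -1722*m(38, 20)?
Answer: -241449253309/5806768828 ≈ -41.581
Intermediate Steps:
j(p) = 0 (j(p) = 0*p = 0)
m(K, W) = K (m(K, W) = 0*W + K = 0 + K = K)
Y = -65436 (Y = -1722*38 = -65436)
3324675/Y - 4913011/(-532438) = 3324675/(-65436) - 4913011/(-532438) = 3324675*(-1/65436) - 4913011*(-1/532438) = -1108225/21812 + 4913011/532438 = -241449253309/5806768828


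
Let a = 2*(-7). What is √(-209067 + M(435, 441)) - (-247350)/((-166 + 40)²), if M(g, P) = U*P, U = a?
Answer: 41225/2646 + I*√215241 ≈ 15.58 + 463.94*I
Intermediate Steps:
a = -14
U = -14
M(g, P) = -14*P
√(-209067 + M(435, 441)) - (-247350)/((-166 + 40)²) = √(-209067 - 14*441) - (-247350)/((-166 + 40)²) = √(-209067 - 6174) - (-247350)/((-126)²) = √(-215241) - (-247350)/15876 = I*√215241 - (-247350)/15876 = I*√215241 - 1*(-41225/2646) = I*√215241 + 41225/2646 = 41225/2646 + I*√215241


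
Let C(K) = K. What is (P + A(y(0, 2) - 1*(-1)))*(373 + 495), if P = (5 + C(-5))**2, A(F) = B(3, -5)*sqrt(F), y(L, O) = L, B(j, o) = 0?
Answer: 0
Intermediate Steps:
A(F) = 0 (A(F) = 0*sqrt(F) = 0)
P = 0 (P = (5 - 5)**2 = 0**2 = 0)
(P + A(y(0, 2) - 1*(-1)))*(373 + 495) = (0 + 0)*(373 + 495) = 0*868 = 0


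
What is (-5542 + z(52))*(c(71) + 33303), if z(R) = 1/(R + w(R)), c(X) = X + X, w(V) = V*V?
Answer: -510830602195/2756 ≈ -1.8535e+8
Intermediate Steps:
w(V) = V²
c(X) = 2*X
z(R) = 1/(R + R²)
(-5542 + z(52))*(c(71) + 33303) = (-5542 + 1/(52*(1 + 52)))*(2*71 + 33303) = (-5542 + (1/52)/53)*(142 + 33303) = (-5542 + (1/52)*(1/53))*33445 = (-5542 + 1/2756)*33445 = -15273751/2756*33445 = -510830602195/2756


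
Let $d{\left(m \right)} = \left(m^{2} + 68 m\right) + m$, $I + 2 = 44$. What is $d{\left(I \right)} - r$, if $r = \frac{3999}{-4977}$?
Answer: $\frac{7735591}{1659} \approx 4662.8$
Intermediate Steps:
$I = 42$ ($I = -2 + 44 = 42$)
$r = - \frac{1333}{1659}$ ($r = 3999 \left(- \frac{1}{4977}\right) = - \frac{1333}{1659} \approx -0.8035$)
$d{\left(m \right)} = m^{2} + 69 m$
$d{\left(I \right)} - r = 42 \left(69 + 42\right) - - \frac{1333}{1659} = 42 \cdot 111 + \frac{1333}{1659} = 4662 + \frac{1333}{1659} = \frac{7735591}{1659}$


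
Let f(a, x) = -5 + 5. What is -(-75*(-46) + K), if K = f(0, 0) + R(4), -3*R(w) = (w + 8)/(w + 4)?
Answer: -6899/2 ≈ -3449.5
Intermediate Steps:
R(w) = -(8 + w)/(3*(4 + w)) (R(w) = -(w + 8)/(3*(w + 4)) = -(8 + w)/(3*(4 + w)))
f(a, x) = 0
K = -1/2 (K = 0 + (-8 - 1*4)/(3*(4 + 4)) = 0 + (1/3)*(-8 - 4)/8 = 0 + (1/3)*(1/8)*(-12) = 0 - 1/2 = -1/2 ≈ -0.50000)
-(-75*(-46) + K) = -(-75*(-46) - 1/2) = -(3450 - 1/2) = -1*6899/2 = -6899/2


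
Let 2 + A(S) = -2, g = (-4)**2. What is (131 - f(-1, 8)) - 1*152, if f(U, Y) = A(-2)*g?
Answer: 43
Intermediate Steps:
g = 16
A(S) = -4 (A(S) = -2 - 2 = -4)
f(U, Y) = -64 (f(U, Y) = -4*16 = -64)
(131 - f(-1, 8)) - 1*152 = (131 - 1*(-64)) - 1*152 = (131 + 64) - 152 = 195 - 152 = 43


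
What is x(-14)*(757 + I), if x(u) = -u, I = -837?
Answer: -1120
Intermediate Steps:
x(-14)*(757 + I) = (-1*(-14))*(757 - 837) = 14*(-80) = -1120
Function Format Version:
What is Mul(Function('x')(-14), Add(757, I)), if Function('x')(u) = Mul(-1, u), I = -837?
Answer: -1120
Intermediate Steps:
Mul(Function('x')(-14), Add(757, I)) = Mul(Mul(-1, -14), Add(757, -837)) = Mul(14, -80) = -1120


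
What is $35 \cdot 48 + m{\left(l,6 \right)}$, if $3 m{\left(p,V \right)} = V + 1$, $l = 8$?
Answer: $\frac{5047}{3} \approx 1682.3$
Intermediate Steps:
$m{\left(p,V \right)} = \frac{1}{3} + \frac{V}{3}$ ($m{\left(p,V \right)} = \frac{V + 1}{3} = \frac{1 + V}{3} = \frac{1}{3} + \frac{V}{3}$)
$35 \cdot 48 + m{\left(l,6 \right)} = 35 \cdot 48 + \left(\frac{1}{3} + \frac{1}{3} \cdot 6\right) = 1680 + \left(\frac{1}{3} + 2\right) = 1680 + \frac{7}{3} = \frac{5047}{3}$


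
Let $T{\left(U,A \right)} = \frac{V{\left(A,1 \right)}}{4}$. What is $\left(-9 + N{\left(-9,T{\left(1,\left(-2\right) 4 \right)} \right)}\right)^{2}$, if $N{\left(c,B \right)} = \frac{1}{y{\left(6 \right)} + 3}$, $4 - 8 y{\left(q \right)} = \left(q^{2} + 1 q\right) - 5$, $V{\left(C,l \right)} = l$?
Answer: $\frac{7921}{81} \approx 97.79$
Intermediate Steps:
$y{\left(q \right)} = \frac{9}{8} - \frac{q}{8} - \frac{q^{2}}{8}$ ($y{\left(q \right)} = \frac{1}{2} - \frac{\left(q^{2} + 1 q\right) - 5}{8} = \frac{1}{2} - \frac{\left(q^{2} + q\right) - 5}{8} = \frac{1}{2} - \frac{\left(q + q^{2}\right) - 5}{8} = \frac{1}{2} - \frac{-5 + q + q^{2}}{8} = \frac{1}{2} - \left(- \frac{5}{8} + \frac{q}{8} + \frac{q^{2}}{8}\right) = \frac{9}{8} - \frac{q}{8} - \frac{q^{2}}{8}$)
$T{\left(U,A \right)} = \frac{1}{4}$ ($T{\left(U,A \right)} = 1 \cdot \frac{1}{4} = \frac{1}{4}$)
$N{\left(c,B \right)} = - \frac{8}{9}$ ($N{\left(c,B \right)} = \frac{1}{\left(\frac{9}{8} - \frac{3}{4} - \frac{6^{2}}{8}\right) + 3} = \frac{1}{\left(\frac{9}{8} - \frac{3}{4} - \frac{9}{2}\right) + 3} = \frac{1}{- \frac{33}{8} + 3} = \frac{1}{- \frac{9}{8}} = - \frac{8}{9}$)
$\left(-9 + N{\left(-9,T{\left(1,\left(-2\right) 4 \right)} \right)}\right)^{2} = \left(-9 - \frac{8}{9}\right)^{2} = \left(- \frac{89}{9}\right)^{2} = \frac{7921}{81}$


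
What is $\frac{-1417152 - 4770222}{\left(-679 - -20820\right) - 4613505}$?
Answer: $\frac{3093687}{2296682} \approx 1.347$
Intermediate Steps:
$\frac{-1417152 - 4770222}{\left(-679 - -20820\right) - 4613505} = - \frac{6187374}{\left(-679 + 20820\right) - 4613505} = - \frac{6187374}{20141 - 4613505} = - \frac{6187374}{-4593364} = \left(-6187374\right) \left(- \frac{1}{4593364}\right) = \frac{3093687}{2296682}$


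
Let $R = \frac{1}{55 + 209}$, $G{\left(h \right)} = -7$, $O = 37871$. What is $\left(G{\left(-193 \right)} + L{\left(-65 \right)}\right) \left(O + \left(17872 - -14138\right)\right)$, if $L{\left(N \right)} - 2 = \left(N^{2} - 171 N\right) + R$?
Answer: $\frac{282909105521}{264} \approx 1.0716 \cdot 10^{9}$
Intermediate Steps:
$R = \frac{1}{264} \approx 0.0037879$
$L{\left(N \right)} = \frac{529}{264} + N^{2} - 171 N$ ($L{\left(N \right)} = 2 + \left(\left(N^{2} - 171 N\right) + \frac{1}{264}\right) = 2 + \left(\frac{1}{264} + N^{2} - 171 N\right) = \frac{529}{264} + N^{2} - 171 N$)
$\left(G{\left(-193 \right)} + L{\left(-65 \right)}\right) \left(O + \left(17872 - -14138\right)\right) = \left(-7 + \left(\frac{529}{264} + \left(-65\right)^{2} - -11115\right)\right) \left(37871 + \left(17872 - -14138\right)\right) = \left(-7 + \left(\frac{529}{264} + 4225 + 11115\right)\right) \left(37871 + \left(17872 + 14138\right)\right) = \left(-7 + \frac{4050289}{264}\right) \left(37871 + 32010\right) = \frac{4048441}{264} \cdot 69881 = \frac{282909105521}{264}$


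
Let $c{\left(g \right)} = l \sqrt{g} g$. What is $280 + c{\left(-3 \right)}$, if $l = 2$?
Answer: $280 - 6 i \sqrt{3} \approx 280.0 - 10.392 i$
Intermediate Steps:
$c{\left(g \right)} = 2 g^{\frac{3}{2}}$ ($c{\left(g \right)} = 2 \sqrt{g} g = 2 g^{\frac{3}{2}}$)
$280 + c{\left(-3 \right)} = 280 + 2 \left(-3\right)^{\frac{3}{2}} = 280 + 2 \left(- 3 i \sqrt{3}\right) = 280 - 6 i \sqrt{3}$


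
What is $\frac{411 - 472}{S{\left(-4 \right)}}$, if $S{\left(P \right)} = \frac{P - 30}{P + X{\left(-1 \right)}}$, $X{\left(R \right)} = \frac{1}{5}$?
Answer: $- \frac{1159}{170} \approx -6.8176$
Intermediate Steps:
$X{\left(R \right)} = \frac{1}{5}$
$S{\left(P \right)} = \frac{-30 + P}{\frac{1}{5} + P}$ ($S{\left(P \right)} = \frac{P - 30}{P + \frac{1}{5}} = \frac{-30 + P}{\frac{1}{5} + P}$)
$\frac{411 - 472}{S{\left(-4 \right)}} = \frac{411 - 472}{5 \frac{1}{1 + 5 \left(-4\right)} \left(-30 - 4\right)} = - \frac{61}{5 \frac{1}{1 - 20} \left(-34\right)} = - \frac{61}{5 \frac{1}{-19} \left(-34\right)} = - \frac{61}{5 \left(- \frac{1}{19}\right) \left(-34\right)} = - \frac{61}{\frac{170}{19}} = \left(-61\right) \frac{19}{170} = - \frac{1159}{170}$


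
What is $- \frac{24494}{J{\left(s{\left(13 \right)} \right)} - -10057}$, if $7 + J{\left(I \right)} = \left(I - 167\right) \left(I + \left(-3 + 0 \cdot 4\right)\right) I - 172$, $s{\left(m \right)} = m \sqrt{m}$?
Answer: $\frac{2226578082}{29055318839} + \frac{214775639 \sqrt{13}}{29055318839} \approx 0.10328$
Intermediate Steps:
$s{\left(m \right)} = m^{\frac{3}{2}}$
$J{\left(I \right)} = -179 + I \left(-167 + I\right) \left(-3 + I\right)$ ($J{\left(I \right)} = -7 + \left(\left(I - 167\right) \left(I + \left(-3 + 0 \cdot 4\right)\right) I - 172\right) = -7 + \left(\left(-167 + I\right) \left(I + \left(-3 + 0\right)\right) I - 172\right) = -7 + \left(\left(-167 + I\right) \left(I - 3\right) I - 172\right) = -7 + \left(\left(-167 + I\right) \left(-3 + I\right) I - 172\right) = -7 + \left(I \left(-167 + I\right) \left(-3 + I\right) - 172\right) = -7 + \left(-172 + I \left(-167 + I\right) \left(-3 + I\right)\right) = -179 + I \left(-167 + I\right) \left(-3 + I\right)$)
$- \frac{24494}{J{\left(s{\left(13 \right)} \right)} - -10057} = - \frac{24494}{\left(-179 + \left(13^{\frac{3}{2}}\right)^{3} - 170 \left(13^{\frac{3}{2}}\right)^{2} + 501 \cdot 13^{\frac{3}{2}}\right) - -10057} = - \frac{24494}{\left(-179 + \left(13 \sqrt{13}\right)^{3} - 170 \left(13 \sqrt{13}\right)^{2} + 501 \cdot 13 \sqrt{13}\right) + 10057} = - \frac{24494}{\left(-179 + 28561 \sqrt{13} - 373490 + 6513 \sqrt{13}\right) + 10057} = - \frac{24494}{\left(-373669 + 35074 \sqrt{13}\right) + 10057} = - \frac{24494}{-363612 + 35074 \sqrt{13}}$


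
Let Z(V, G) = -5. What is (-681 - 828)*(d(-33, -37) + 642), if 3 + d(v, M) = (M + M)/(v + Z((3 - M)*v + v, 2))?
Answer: -18376602/19 ≈ -9.6719e+5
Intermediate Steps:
d(v, M) = -3 + 2*M/(-5 + v) (d(v, M) = -3 + (M + M)/(v - 5) = -3 + (2*M)/(-5 + v) = -3 + 2*M/(-5 + v))
(-681 - 828)*(d(-33, -37) + 642) = (-681 - 828)*((15 - 3*(-33) + 2*(-37))/(-5 - 33) + 642) = -1509*((15 + 99 - 74)/(-38) + 642) = -1509*(-1/38*40 + 642) = -1509*(-20/19 + 642) = -1509*12178/19 = -18376602/19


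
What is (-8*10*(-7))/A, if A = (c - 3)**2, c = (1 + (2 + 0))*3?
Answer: 140/9 ≈ 15.556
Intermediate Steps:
c = 9 (c = (1 + 2)*3 = 3*3 = 9)
A = 36 (A = (9 - 3)**2 = 6**2 = 36)
(-8*10*(-7))/A = (-8*10*(-7))/36 = -80*(-7)*(1/36) = 560*(1/36) = 140/9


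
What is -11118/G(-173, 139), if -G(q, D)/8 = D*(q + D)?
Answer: -327/1112 ≈ -0.29406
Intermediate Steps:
G(q, D) = -8*D*(D + q) (G(q, D) = -8*D*(q + D) = -8*D*(D + q))
-11118/G(-173, 139) = -11118*(-1/(1112*(139 - 173))) = -11118/((-8*139*(-34))) = -11118/37808 = -11118*1/37808 = -327/1112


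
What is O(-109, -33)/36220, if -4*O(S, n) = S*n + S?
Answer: -218/9055 ≈ -0.024075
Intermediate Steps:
O(S, n) = -S/4 - S*n/4 (O(S, n) = -(S*n + S)/4 = -(S + S*n)/4 = -S/4 - S*n/4)
O(-109, -33)/36220 = -1/4*(-109)*(1 - 33)/36220 = -1/4*(-109)*(-32)*(1/36220) = -872*1/36220 = -218/9055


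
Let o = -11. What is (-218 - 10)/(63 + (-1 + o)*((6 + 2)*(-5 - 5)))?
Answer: -76/341 ≈ -0.22287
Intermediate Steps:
(-218 - 10)/(63 + (-1 + o)*((6 + 2)*(-5 - 5))) = (-218 - 10)/(63 + (-1 - 11)*((6 + 2)*(-5 - 5))) = -228/(63 - 96*(-10)) = -228/(63 - 12*(-80)) = -228/(63 + 960) = -228/1023 = -228*1/1023 = -76/341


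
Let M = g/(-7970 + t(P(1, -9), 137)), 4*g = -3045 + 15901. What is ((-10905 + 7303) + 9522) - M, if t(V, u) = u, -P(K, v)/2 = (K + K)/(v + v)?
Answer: 46374574/7833 ≈ 5920.4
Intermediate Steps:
P(K, v) = -2*K/v (P(K, v) = -2*(K + K)/(v + v) = -2*2*K/(2*v) = -2*2*K*1/(2*v) = -2*K/v)
g = 3214 (g = (-3045 + 15901)/4 = (¼)*12856 = 3214)
M = -3214/7833 (M = 3214/(-7970 + 137) = 3214/(-7833) = 3214*(-1/7833) = -3214/7833 ≈ -0.41032)
((-10905 + 7303) + 9522) - M = ((-10905 + 7303) + 9522) - 1*(-3214/7833) = (-3602 + 9522) + 3214/7833 = 5920 + 3214/7833 = 46374574/7833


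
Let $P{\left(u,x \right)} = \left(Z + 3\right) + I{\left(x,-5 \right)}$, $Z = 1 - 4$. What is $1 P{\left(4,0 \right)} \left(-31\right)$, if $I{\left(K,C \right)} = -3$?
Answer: $93$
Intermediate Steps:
$Z = -3$
$P{\left(u,x \right)} = -3$ ($P{\left(u,x \right)} = \left(-3 + 3\right) - 3 = 0 - 3 = -3$)
$1 P{\left(4,0 \right)} \left(-31\right) = 1 \left(-3\right) \left(-31\right) = \left(-3\right) \left(-31\right) = 93$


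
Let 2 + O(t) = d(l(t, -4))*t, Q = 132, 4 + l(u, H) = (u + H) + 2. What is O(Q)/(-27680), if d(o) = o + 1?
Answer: -8381/13840 ≈ -0.60556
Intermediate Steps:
l(u, H) = -2 + H + u (l(u, H) = -4 + ((u + H) + 2) = -4 + ((H + u) + 2) = -4 + (2 + H + u) = -2 + H + u)
d(o) = 1 + o
O(t) = -2 + t*(-5 + t) (O(t) = -2 + (1 + (-2 - 4 + t))*t = -2 + (1 + (-6 + t))*t = -2 + (-5 + t)*t = -2 + t*(-5 + t))
O(Q)/(-27680) = (-2 + 132*(-5 + 132))/(-27680) = (-2 + 132*127)*(-1/27680) = (-2 + 16764)*(-1/27680) = 16762*(-1/27680) = -8381/13840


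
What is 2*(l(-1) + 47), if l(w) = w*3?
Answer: 88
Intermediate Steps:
l(w) = 3*w
2*(l(-1) + 47) = 2*(3*(-1) + 47) = 2*(-3 + 47) = 2*44 = 88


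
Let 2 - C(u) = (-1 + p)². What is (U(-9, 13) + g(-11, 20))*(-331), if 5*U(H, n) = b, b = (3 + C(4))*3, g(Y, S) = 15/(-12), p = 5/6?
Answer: -8606/15 ≈ -573.73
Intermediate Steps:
p = ⅚ (p = 5*(⅙) = ⅚ ≈ 0.83333)
C(u) = 71/36 (C(u) = 2 - (-1 + ⅚)² = 2 - (-⅙)² = 2 - 1*1/36 = 2 - 1/36 = 71/36)
g(Y, S) = -5/4 (g(Y, S) = 15*(-1/12) = -5/4)
b = 179/12 (b = (3 + 71/36)*3 = (179/36)*3 = 179/12 ≈ 14.917)
U(H, n) = 179/60 (U(H, n) = (⅕)*(179/12) = 179/60)
(U(-9, 13) + g(-11, 20))*(-331) = (179/60 - 5/4)*(-331) = (26/15)*(-331) = -8606/15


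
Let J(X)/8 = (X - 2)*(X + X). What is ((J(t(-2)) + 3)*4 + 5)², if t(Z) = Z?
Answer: 279841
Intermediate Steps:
J(X) = 16*X*(-2 + X) (J(X) = 8*((X - 2)*(X + X)) = 8*((-2 + X)*(2*X)) = 8*(2*X*(-2 + X)) = 16*X*(-2 + X))
((J(t(-2)) + 3)*4 + 5)² = ((16*(-2)*(-2 - 2) + 3)*4 + 5)² = ((16*(-2)*(-4) + 3)*4 + 5)² = ((128 + 3)*4 + 5)² = (131*4 + 5)² = (524 + 5)² = 529² = 279841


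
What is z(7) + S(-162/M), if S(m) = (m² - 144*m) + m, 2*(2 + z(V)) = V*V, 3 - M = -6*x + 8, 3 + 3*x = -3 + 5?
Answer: -269631/98 ≈ -2751.3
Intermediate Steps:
x = -⅓ (x = -1 + (-3 + 5)/3 = -1 + (⅓)*2 = -1 + ⅔ = -⅓ ≈ -0.33333)
M = -7 (M = 3 - (-6*(-⅓) + 8) = 3 - (2 + 8) = 3 - 1*10 = 3 - 10 = -7)
z(V) = -2 + V²/2 (z(V) = -2 + (V*V)/2 = -2 + V²/2)
S(m) = m² - 143*m
z(7) + S(-162/M) = (-2 + (½)*7²) + (-162/(-7))*(-143 - 162/(-7)) = (-2 + (½)*49) + (-162*(-⅐))*(-143 - 162*(-⅐)) = (-2 + 49/2) + 162*(-143 + 162/7)/7 = 45/2 + (162/7)*(-839/7) = 45/2 - 135918/49 = -269631/98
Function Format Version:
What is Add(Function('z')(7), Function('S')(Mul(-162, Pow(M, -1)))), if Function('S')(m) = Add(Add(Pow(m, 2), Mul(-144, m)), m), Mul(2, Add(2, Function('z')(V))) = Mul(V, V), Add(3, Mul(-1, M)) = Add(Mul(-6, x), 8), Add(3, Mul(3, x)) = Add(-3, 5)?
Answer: Rational(-269631, 98) ≈ -2751.3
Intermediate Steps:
x = Rational(-1, 3) (x = Add(-1, Mul(Rational(1, 3), Add(-3, 5))) = Add(-1, Mul(Rational(1, 3), 2)) = Add(-1, Rational(2, 3)) = Rational(-1, 3) ≈ -0.33333)
M = -7 (M = Add(3, Mul(-1, Add(Mul(-6, Rational(-1, 3)), 8))) = Add(3, Mul(-1, Add(2, 8))) = Add(3, Mul(-1, 10)) = Add(3, -10) = -7)
Function('z')(V) = Add(-2, Mul(Rational(1, 2), Pow(V, 2))) (Function('z')(V) = Add(-2, Mul(Rational(1, 2), Mul(V, V))) = Add(-2, Mul(Rational(1, 2), Pow(V, 2))))
Function('S')(m) = Add(Pow(m, 2), Mul(-143, m))
Add(Function('z')(7), Function('S')(Mul(-162, Pow(M, -1)))) = Add(Add(-2, Mul(Rational(1, 2), Pow(7, 2))), Mul(Mul(-162, Pow(-7, -1)), Add(-143, Mul(-162, Pow(-7, -1))))) = Add(Add(-2, Mul(Rational(1, 2), 49)), Mul(Mul(-162, Rational(-1, 7)), Add(-143, Mul(-162, Rational(-1, 7))))) = Add(Add(-2, Rational(49, 2)), Mul(Rational(162, 7), Add(-143, Rational(162, 7)))) = Add(Rational(45, 2), Mul(Rational(162, 7), Rational(-839, 7))) = Add(Rational(45, 2), Rational(-135918, 49)) = Rational(-269631, 98)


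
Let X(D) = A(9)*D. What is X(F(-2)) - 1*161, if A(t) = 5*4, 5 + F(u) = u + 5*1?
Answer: -201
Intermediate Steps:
F(u) = u (F(u) = -5 + (u + 5*1) = -5 + (u + 5) = -5 + (5 + u) = u)
A(t) = 20
X(D) = 20*D
X(F(-2)) - 1*161 = 20*(-2) - 1*161 = -40 - 161 = -201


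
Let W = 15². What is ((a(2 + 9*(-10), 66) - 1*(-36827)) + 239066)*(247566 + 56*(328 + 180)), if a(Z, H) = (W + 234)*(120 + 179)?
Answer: 114030767876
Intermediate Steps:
W = 225
a(Z, H) = 137241 (a(Z, H) = (225 + 234)*(120 + 179) = 459*299 = 137241)
((a(2 + 9*(-10), 66) - 1*(-36827)) + 239066)*(247566 + 56*(328 + 180)) = ((137241 - 1*(-36827)) + 239066)*(247566 + 56*(328 + 180)) = ((137241 + 36827) + 239066)*(247566 + 56*508) = (174068 + 239066)*(247566 + 28448) = 413134*276014 = 114030767876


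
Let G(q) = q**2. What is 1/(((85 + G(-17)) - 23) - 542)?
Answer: -1/191 ≈ -0.0052356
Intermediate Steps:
1/(((85 + G(-17)) - 23) - 542) = 1/(((85 + (-17)**2) - 23) - 542) = 1/(((85 + 289) - 23) - 542) = 1/((374 - 23) - 542) = 1/(351 - 542) = 1/(-191) = -1/191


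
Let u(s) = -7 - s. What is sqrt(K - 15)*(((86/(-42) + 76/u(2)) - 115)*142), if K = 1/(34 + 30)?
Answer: -280663*I*sqrt(959)/126 ≈ -68980.0*I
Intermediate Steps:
K = 1/64 ≈ 0.015625
sqrt(K - 15)*(((86/(-42) + 76/u(2)) - 115)*142) = sqrt(1/64 - 15)*(((86/(-42) + 76/(-7 - 1*2)) - 115)*142) = sqrt(-959/64)*(((86*(-1/42) + 76/(-7 - 2)) - 115)*142) = (I*sqrt(959)/8)*(((-43/21 + 76/(-9)) - 115)*142) = (I*sqrt(959)/8)*(((-43/21 + 76*(-1/9)) - 115)*142) = (I*sqrt(959)/8)*(((-43/21 - 76/9) - 115)*142) = (I*sqrt(959)/8)*((-661/63 - 115)*142) = (I*sqrt(959)/8)*(-7906/63*142) = (I*sqrt(959)/8)*(-1122652/63) = -280663*I*sqrt(959)/126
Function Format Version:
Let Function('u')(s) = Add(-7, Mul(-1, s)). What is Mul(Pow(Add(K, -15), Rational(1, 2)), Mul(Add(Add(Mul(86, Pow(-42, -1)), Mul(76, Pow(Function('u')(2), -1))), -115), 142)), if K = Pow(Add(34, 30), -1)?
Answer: Mul(Rational(-280663, 126), I, Pow(959, Rational(1, 2))) ≈ Mul(-68980., I)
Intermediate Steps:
K = Rational(1, 64) (K = Pow(64, -1) = Rational(1, 64) ≈ 0.015625)
Mul(Pow(Add(K, -15), Rational(1, 2)), Mul(Add(Add(Mul(86, Pow(-42, -1)), Mul(76, Pow(Function('u')(2), -1))), -115), 142)) = Mul(Pow(Add(Rational(1, 64), -15), Rational(1, 2)), Mul(Add(Add(Mul(86, Pow(-42, -1)), Mul(76, Pow(Add(-7, Mul(-1, 2)), -1))), -115), 142)) = Mul(Pow(Rational(-959, 64), Rational(1, 2)), Mul(Add(Add(Mul(86, Rational(-1, 42)), Mul(76, Pow(Add(-7, -2), -1))), -115), 142)) = Mul(Mul(Rational(1, 8), I, Pow(959, Rational(1, 2))), Mul(Add(Add(Rational(-43, 21), Mul(76, Pow(-9, -1))), -115), 142)) = Mul(Mul(Rational(1, 8), I, Pow(959, Rational(1, 2))), Mul(Add(Add(Rational(-43, 21), Mul(76, Rational(-1, 9))), -115), 142)) = Mul(Mul(Rational(1, 8), I, Pow(959, Rational(1, 2))), Mul(Add(Add(Rational(-43, 21), Rational(-76, 9)), -115), 142)) = Mul(Mul(Rational(1, 8), I, Pow(959, Rational(1, 2))), Mul(Add(Rational(-661, 63), -115), 142)) = Mul(Mul(Rational(1, 8), I, Pow(959, Rational(1, 2))), Mul(Rational(-7906, 63), 142)) = Mul(Mul(Rational(1, 8), I, Pow(959, Rational(1, 2))), Rational(-1122652, 63)) = Mul(Rational(-280663, 126), I, Pow(959, Rational(1, 2)))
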